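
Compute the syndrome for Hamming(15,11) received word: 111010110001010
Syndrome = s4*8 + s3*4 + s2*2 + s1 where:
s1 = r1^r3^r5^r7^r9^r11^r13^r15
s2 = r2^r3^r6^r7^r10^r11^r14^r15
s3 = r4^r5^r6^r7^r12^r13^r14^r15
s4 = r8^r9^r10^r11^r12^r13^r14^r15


s1=0, s2=0, s3=0, s4=1

Syndrome = 8 (error at position 8)


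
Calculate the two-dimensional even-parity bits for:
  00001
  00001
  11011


Row parities: 110
Column parities: 11011

Row P: 110, Col P: 11011, Corner: 0


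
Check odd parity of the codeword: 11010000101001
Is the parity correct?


Number of 1s: 6

No, parity error (6 ones)


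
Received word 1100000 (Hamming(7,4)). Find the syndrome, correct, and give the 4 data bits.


Syndrome = 3: error at position 3

Data: 1000 (corrected bit 3)


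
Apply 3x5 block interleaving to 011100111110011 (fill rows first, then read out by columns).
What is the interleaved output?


Matrix:
  01110
  01111
  10011
Read columns: 001110110111011

001110110111011


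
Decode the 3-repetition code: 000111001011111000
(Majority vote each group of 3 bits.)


Groups: 000, 111, 001, 011, 111, 000
Majority votes: 010110

010110


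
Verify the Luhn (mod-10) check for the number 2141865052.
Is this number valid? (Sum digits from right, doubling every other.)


Luhn sum = 31
31 mod 10 = 1

Invalid (Luhn sum mod 10 = 1)


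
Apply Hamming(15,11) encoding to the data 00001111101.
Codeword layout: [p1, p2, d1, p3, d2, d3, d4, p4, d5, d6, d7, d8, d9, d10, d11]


Parity bits: p1=0, p2=1, p3=1, p4=0

010100001111101


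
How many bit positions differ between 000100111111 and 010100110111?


XOR: 010000001000
Count of 1s: 2

2


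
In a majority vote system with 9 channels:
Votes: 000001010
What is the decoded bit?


Ones: 2 out of 9
Threshold: 5

0 (2/9 voted 1)


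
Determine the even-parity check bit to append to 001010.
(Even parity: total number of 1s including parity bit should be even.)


Number of 1s in data: 2
Parity bit: 0

0


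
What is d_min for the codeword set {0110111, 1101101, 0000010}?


Comparing all pairs, minimum distance: 4
Can detect 3 errors, correct 1 errors

4


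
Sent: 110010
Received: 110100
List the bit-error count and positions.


XOR: 000110

2 error(s) at position(s): 3, 4


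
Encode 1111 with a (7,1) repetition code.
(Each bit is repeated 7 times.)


Each bit -> 7 copies

1111111111111111111111111111


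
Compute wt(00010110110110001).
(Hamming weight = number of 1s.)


Counting 1s in 00010110110110001

8


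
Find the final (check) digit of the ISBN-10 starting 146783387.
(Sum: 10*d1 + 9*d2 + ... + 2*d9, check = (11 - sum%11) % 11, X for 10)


Weighted sum: 256
256 mod 11 = 3

Check digit: 8


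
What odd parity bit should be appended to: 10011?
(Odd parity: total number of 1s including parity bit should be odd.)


Number of 1s in data: 3
Parity bit: 0

0


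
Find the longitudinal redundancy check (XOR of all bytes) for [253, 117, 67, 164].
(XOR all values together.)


XOR chain: 253 ^ 117 ^ 67 ^ 164 = 111

111


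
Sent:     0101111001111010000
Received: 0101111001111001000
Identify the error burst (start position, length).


XOR: 0000000000000011000

Burst at position 14, length 2


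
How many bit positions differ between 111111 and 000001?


XOR: 111110
Count of 1s: 5

5


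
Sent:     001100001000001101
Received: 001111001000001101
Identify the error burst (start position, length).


XOR: 000011000000000000

Burst at position 4, length 2


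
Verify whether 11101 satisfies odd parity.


Number of 1s: 4

No, parity error (4 ones)


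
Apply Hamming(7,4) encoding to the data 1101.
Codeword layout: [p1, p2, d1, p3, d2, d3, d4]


Parity bits: p1=1, p2=0, p3=0

1010101


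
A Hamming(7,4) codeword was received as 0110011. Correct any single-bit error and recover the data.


Syndrome = 0: no error detected

Data: 1011 (no errors)


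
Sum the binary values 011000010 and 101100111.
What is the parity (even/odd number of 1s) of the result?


011000010 = 194
101100111 = 359
Sum = 553 = 1000101001
1s count = 4

even parity (4 ones in 1000101001)


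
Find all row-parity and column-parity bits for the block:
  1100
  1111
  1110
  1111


Row parities: 0010
Column parities: 0010

Row P: 0010, Col P: 0010, Corner: 1


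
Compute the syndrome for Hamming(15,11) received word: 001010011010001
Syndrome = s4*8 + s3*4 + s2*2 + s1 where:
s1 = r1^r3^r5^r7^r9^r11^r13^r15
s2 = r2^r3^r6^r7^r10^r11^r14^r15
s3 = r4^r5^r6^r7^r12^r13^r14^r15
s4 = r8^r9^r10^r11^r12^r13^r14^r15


s1=1, s2=1, s3=0, s4=0

Syndrome = 3 (error at position 3)


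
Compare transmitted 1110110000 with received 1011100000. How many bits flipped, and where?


XOR: 0101010000

3 error(s) at position(s): 1, 3, 5


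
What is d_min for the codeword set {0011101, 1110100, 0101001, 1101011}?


Comparing all pairs, minimum distance: 2
Can detect 1 errors, correct 0 errors

2


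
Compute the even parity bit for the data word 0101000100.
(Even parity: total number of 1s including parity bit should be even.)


Number of 1s in data: 3
Parity bit: 1

1


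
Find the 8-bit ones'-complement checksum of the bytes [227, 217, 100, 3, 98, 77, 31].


Sum = 753 mod 256 = 241
Complement = 14

14


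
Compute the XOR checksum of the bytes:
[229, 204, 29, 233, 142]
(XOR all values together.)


XOR chain: 229 ^ 204 ^ 29 ^ 233 ^ 142 = 83

83


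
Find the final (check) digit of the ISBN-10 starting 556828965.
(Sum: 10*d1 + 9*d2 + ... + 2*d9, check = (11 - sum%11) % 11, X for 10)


Weighted sum: 315
315 mod 11 = 7

Check digit: 4


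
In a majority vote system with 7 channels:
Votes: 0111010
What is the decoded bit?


Ones: 4 out of 7
Threshold: 4

1 (4/7 voted 1)


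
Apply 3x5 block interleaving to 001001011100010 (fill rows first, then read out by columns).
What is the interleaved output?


Matrix:
  00100
  10111
  00010
Read columns: 010000110011010

010000110011010


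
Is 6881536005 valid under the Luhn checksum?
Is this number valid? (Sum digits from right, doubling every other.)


Luhn sum = 31
31 mod 10 = 1

Invalid (Luhn sum mod 10 = 1)


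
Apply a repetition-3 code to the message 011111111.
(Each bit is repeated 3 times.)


Each bit -> 3 copies

000111111111111111111111111


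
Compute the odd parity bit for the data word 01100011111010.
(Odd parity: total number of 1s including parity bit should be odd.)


Number of 1s in data: 8
Parity bit: 1

1


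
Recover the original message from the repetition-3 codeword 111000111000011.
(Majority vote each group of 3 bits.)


Groups: 111, 000, 111, 000, 011
Majority votes: 10101

10101


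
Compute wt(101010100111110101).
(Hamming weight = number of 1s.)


Counting 1s in 101010100111110101

11


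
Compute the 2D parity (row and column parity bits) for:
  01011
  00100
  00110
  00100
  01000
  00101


Row parities: 110110
Column parities: 00000

Row P: 110110, Col P: 00000, Corner: 0


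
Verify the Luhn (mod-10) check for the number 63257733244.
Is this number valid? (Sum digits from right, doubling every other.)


Luhn sum = 50
50 mod 10 = 0

Valid (Luhn sum mod 10 = 0)


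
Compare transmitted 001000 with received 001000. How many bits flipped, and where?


XOR: 000000

0 errors (received matches sent)


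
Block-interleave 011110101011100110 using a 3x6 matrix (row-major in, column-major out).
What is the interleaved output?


Matrix:
  011110
  101011
  100110
Read columns: 011100110101111010

011100110101111010


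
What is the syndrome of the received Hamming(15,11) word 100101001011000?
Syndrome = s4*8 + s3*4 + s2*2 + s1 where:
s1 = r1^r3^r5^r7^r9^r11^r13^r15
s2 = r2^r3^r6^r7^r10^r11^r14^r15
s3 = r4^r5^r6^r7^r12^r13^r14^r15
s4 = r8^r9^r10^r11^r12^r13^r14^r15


s1=1, s2=0, s3=1, s4=1

Syndrome = 13 (error at position 13)


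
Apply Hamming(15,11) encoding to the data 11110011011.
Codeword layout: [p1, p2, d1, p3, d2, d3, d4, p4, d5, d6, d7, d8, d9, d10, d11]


Parity bits: p1=1, p2=0, p3=0, p4=0

101011100011011


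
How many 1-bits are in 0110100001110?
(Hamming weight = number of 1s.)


Counting 1s in 0110100001110

6


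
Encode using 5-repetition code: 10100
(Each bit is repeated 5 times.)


Each bit -> 5 copies

1111100000111110000000000


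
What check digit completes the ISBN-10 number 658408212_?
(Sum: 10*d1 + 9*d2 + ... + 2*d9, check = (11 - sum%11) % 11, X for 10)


Weighted sum: 252
252 mod 11 = 10

Check digit: 1


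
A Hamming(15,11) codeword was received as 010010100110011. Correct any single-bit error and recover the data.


Syndrome = 0: no error detected

Data: 01010110011 (no errors)


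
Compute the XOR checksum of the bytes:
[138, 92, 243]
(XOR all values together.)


XOR chain: 138 ^ 92 ^ 243 = 37

37


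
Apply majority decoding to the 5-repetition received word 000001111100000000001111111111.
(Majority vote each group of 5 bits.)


Groups: 00000, 11111, 00000, 00000, 11111, 11111
Majority votes: 010011

010011


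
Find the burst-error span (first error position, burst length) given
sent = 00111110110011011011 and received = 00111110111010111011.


XOR: 00000000001001100000

Burst at position 10, length 5


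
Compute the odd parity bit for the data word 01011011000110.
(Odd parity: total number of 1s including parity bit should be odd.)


Number of 1s in data: 7
Parity bit: 0

0


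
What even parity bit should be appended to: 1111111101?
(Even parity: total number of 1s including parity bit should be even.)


Number of 1s in data: 9
Parity bit: 1

1


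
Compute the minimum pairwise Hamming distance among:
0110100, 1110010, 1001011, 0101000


Comparing all pairs, minimum distance: 3
Can detect 2 errors, correct 1 errors

3


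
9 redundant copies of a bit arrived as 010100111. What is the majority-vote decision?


Ones: 5 out of 9
Threshold: 5

1 (5/9 voted 1)


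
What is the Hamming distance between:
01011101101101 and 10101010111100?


XOR: 11110111010001
Count of 1s: 9

9


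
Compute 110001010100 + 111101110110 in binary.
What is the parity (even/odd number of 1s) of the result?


110001010100 = 3156
111101110110 = 3958
Sum = 7114 = 1101111001010
1s count = 8

even parity (8 ones in 1101111001010)


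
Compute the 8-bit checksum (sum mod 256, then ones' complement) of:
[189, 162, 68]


Sum = 419 mod 256 = 163
Complement = 92

92


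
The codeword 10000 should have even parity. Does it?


Number of 1s: 1

No, parity error (1 ones)


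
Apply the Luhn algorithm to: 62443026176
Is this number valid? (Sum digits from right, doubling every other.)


Luhn sum = 42
42 mod 10 = 2

Invalid (Luhn sum mod 10 = 2)


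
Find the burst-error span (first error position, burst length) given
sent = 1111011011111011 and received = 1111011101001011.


XOR: 0000000110110000

Burst at position 7, length 5


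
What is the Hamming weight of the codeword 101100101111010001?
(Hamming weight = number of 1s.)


Counting 1s in 101100101111010001

10


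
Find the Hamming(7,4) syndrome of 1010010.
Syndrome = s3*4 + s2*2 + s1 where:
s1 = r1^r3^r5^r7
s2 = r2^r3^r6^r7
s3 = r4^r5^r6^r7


s1=0, s2=0, s3=1

Syndrome = 4 (error at position 4)


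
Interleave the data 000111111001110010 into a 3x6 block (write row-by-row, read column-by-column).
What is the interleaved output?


Matrix:
  000111
  111001
  110010
Read columns: 011011010100101110

011011010100101110


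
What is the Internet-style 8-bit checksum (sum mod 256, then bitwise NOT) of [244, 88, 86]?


Sum = 418 mod 256 = 162
Complement = 93

93


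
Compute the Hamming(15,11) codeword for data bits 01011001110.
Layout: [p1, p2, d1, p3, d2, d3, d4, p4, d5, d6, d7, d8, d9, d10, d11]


Parity bits: p1=0, p2=0, p3=1, p4=0

000110101001110


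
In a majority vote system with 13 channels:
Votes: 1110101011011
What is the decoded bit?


Ones: 9 out of 13
Threshold: 7

1 (9/13 voted 1)


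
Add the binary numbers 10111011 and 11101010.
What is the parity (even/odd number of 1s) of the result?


10111011 = 187
11101010 = 234
Sum = 421 = 110100101
1s count = 5

odd parity (5 ones in 110100101)


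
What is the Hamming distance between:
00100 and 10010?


XOR: 10110
Count of 1s: 3

3


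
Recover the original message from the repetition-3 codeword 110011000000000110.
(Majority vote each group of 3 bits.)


Groups: 110, 011, 000, 000, 000, 110
Majority votes: 110001

110001


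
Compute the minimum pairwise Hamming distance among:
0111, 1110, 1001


Comparing all pairs, minimum distance: 2
Can detect 1 errors, correct 0 errors

2


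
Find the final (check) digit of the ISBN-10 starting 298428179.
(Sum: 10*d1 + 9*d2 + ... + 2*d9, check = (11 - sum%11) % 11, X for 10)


Weighted sum: 288
288 mod 11 = 2

Check digit: 9


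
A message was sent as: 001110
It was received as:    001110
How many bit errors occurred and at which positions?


XOR: 000000

0 errors (received matches sent)


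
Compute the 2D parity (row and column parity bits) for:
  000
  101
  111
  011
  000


Row parities: 00100
Column parities: 001

Row P: 00100, Col P: 001, Corner: 1


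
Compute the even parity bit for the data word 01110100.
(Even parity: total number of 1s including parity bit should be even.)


Number of 1s in data: 4
Parity bit: 0

0


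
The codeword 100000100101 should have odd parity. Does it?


Number of 1s: 4

No, parity error (4 ones)


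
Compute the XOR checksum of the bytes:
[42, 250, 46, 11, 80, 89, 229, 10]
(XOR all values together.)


XOR chain: 42 ^ 250 ^ 46 ^ 11 ^ 80 ^ 89 ^ 229 ^ 10 = 19

19


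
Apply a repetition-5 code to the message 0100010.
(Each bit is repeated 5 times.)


Each bit -> 5 copies

00000111110000000000000001111100000


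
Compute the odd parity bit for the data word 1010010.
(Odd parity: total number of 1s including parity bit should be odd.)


Number of 1s in data: 3
Parity bit: 0

0


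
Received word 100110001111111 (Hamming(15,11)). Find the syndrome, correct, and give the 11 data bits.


Syndrome = 8: error at position 8

Data: 01001111111 (corrected bit 8)


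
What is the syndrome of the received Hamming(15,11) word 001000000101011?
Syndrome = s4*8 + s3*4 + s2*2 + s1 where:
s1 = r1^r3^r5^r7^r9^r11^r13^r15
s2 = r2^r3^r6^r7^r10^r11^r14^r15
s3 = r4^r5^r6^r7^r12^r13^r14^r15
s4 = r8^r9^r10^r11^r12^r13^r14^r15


s1=0, s2=0, s3=1, s4=0

Syndrome = 4 (error at position 4)


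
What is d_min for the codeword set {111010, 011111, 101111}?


Comparing all pairs, minimum distance: 2
Can detect 1 errors, correct 0 errors

2


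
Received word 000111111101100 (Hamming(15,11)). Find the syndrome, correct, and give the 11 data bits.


Syndrome = 10: error at position 10

Data: 01111001100 (corrected bit 10)


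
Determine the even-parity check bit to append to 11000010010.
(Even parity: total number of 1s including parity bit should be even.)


Number of 1s in data: 4
Parity bit: 0

0


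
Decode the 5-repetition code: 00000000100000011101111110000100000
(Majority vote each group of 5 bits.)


Groups: 00000, 00010, 00000, 11101, 11111, 00001, 00000
Majority votes: 0001100

0001100


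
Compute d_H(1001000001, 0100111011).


XOR: 1101111010
Count of 1s: 7

7


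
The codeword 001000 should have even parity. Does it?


Number of 1s: 1

No, parity error (1 ones)


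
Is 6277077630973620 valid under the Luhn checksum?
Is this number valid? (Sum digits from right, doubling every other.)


Luhn sum = 73
73 mod 10 = 3

Invalid (Luhn sum mod 10 = 3)


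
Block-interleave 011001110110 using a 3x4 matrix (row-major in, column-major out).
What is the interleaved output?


Matrix:
  0110
  0111
  0110
Read columns: 000111111010

000111111010


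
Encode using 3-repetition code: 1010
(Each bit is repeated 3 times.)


Each bit -> 3 copies

111000111000


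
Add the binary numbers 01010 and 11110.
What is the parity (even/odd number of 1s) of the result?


01010 = 10
11110 = 30
Sum = 40 = 101000
1s count = 2

even parity (2 ones in 101000)


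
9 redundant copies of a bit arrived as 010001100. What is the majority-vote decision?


Ones: 3 out of 9
Threshold: 5

0 (3/9 voted 1)


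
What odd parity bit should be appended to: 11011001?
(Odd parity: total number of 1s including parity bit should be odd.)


Number of 1s in data: 5
Parity bit: 0

0


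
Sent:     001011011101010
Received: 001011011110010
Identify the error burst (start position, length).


XOR: 000000000011000

Burst at position 10, length 2


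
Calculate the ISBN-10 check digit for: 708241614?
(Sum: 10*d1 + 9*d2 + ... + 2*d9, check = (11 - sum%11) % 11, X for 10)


Weighted sum: 212
212 mod 11 = 3

Check digit: 8


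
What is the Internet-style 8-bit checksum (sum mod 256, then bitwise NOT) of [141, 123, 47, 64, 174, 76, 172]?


Sum = 797 mod 256 = 29
Complement = 226

226


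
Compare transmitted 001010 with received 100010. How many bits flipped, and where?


XOR: 101000

2 error(s) at position(s): 0, 2


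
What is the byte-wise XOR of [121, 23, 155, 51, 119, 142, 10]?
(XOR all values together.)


XOR chain: 121 ^ 23 ^ 155 ^ 51 ^ 119 ^ 142 ^ 10 = 53

53


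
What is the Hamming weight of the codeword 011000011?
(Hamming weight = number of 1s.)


Counting 1s in 011000011

4


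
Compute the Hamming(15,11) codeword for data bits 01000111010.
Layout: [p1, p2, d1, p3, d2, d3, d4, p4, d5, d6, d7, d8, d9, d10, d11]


Parity bits: p1=0, p2=1, p3=1, p4=0

010110000111010


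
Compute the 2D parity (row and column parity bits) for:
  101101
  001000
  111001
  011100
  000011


Row parities: 01010
Column parities: 000011

Row P: 01010, Col P: 000011, Corner: 0


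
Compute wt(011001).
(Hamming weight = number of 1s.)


Counting 1s in 011001

3


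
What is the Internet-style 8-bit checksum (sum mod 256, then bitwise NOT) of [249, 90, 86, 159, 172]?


Sum = 756 mod 256 = 244
Complement = 11

11


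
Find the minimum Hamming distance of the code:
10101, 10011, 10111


Comparing all pairs, minimum distance: 1
Can detect 0 errors, correct 0 errors

1


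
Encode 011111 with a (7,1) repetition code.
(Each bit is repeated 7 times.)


Each bit -> 7 copies

000000011111111111111111111111111111111111


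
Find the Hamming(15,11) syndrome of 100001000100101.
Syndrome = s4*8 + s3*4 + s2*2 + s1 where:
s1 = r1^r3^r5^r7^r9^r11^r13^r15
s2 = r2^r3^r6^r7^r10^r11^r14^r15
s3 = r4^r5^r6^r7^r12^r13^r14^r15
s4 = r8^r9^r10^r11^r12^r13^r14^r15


s1=1, s2=1, s3=1, s4=1

Syndrome = 15 (error at position 15)


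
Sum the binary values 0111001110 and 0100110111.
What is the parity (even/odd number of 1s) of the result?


0111001110 = 462
0100110111 = 311
Sum = 773 = 1100000101
1s count = 4

even parity (4 ones in 1100000101)


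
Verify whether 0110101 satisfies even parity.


Number of 1s: 4

Yes, parity is correct (4 ones)


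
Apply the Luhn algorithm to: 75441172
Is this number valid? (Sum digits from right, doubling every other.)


Luhn sum = 32
32 mod 10 = 2

Invalid (Luhn sum mod 10 = 2)


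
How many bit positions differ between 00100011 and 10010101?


XOR: 10110110
Count of 1s: 5

5


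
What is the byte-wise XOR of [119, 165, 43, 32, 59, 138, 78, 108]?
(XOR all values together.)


XOR chain: 119 ^ 165 ^ 43 ^ 32 ^ 59 ^ 138 ^ 78 ^ 108 = 74

74


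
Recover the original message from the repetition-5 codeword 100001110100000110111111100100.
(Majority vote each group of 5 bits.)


Groups: 10000, 11101, 00000, 11011, 11111, 00100
Majority votes: 010110

010110


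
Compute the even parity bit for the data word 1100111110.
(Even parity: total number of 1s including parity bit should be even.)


Number of 1s in data: 7
Parity bit: 1

1


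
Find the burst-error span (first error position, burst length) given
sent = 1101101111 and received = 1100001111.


XOR: 0001100000

Burst at position 3, length 2


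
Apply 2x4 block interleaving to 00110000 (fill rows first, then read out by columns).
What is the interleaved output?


Matrix:
  0011
  0000
Read columns: 00001010

00001010


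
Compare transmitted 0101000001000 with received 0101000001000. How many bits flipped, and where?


XOR: 0000000000000

0 errors (received matches sent)


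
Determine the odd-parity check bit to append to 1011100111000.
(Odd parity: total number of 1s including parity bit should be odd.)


Number of 1s in data: 7
Parity bit: 0

0


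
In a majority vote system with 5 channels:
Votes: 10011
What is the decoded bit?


Ones: 3 out of 5
Threshold: 3

1 (3/5 voted 1)


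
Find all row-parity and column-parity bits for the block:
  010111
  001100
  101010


Row parities: 001
Column parities: 110001

Row P: 001, Col P: 110001, Corner: 1


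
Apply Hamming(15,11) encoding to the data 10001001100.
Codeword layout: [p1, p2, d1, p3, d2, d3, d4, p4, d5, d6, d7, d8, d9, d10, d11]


Parity bits: p1=1, p2=1, p3=0, p4=1

111000011001100


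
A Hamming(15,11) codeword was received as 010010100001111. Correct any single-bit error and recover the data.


Syndrome = 0: no error detected

Data: 01010001111 (no errors)


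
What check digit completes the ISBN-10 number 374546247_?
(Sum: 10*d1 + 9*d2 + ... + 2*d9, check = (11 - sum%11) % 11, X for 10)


Weighted sum: 248
248 mod 11 = 6

Check digit: 5


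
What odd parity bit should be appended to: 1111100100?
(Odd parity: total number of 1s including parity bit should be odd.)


Number of 1s in data: 6
Parity bit: 1

1


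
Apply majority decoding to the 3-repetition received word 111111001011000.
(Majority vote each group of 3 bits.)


Groups: 111, 111, 001, 011, 000
Majority votes: 11010

11010


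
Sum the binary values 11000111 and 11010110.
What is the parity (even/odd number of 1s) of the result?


11000111 = 199
11010110 = 214
Sum = 413 = 110011101
1s count = 6

even parity (6 ones in 110011101)


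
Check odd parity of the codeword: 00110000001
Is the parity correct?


Number of 1s: 3

Yes, parity is correct (3 ones)


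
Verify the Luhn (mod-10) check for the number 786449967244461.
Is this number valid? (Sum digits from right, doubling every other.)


Luhn sum = 84
84 mod 10 = 4

Invalid (Luhn sum mod 10 = 4)


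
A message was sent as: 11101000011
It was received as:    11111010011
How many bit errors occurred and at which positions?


XOR: 00010010000

2 error(s) at position(s): 3, 6


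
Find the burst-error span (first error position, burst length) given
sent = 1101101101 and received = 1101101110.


XOR: 0000000011

Burst at position 8, length 2


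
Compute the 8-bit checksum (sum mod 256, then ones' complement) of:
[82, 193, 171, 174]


Sum = 620 mod 256 = 108
Complement = 147

147


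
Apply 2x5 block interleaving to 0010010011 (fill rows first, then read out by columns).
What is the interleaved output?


Matrix:
  00100
  10011
Read columns: 0100100101

0100100101


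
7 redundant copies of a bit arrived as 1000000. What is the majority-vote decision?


Ones: 1 out of 7
Threshold: 4

0 (1/7 voted 1)


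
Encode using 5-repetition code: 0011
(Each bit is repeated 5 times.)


Each bit -> 5 copies

00000000001111111111


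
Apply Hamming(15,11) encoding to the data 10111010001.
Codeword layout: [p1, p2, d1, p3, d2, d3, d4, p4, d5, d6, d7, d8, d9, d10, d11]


Parity bits: p1=1, p2=1, p3=1, p4=1

111101111010001


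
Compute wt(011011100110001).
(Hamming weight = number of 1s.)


Counting 1s in 011011100110001

8


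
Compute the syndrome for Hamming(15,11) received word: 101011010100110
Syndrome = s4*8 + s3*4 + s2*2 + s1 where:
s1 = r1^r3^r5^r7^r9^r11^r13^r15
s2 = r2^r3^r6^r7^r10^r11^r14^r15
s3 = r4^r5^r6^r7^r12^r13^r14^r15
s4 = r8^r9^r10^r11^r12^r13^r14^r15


s1=0, s2=0, s3=0, s4=0

Syndrome = 0 (no error)


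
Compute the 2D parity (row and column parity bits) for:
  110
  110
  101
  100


Row parities: 0001
Column parities: 001

Row P: 0001, Col P: 001, Corner: 1


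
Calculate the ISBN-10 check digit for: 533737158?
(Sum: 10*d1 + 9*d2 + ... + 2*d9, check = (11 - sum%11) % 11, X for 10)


Weighted sum: 238
238 mod 11 = 7

Check digit: 4


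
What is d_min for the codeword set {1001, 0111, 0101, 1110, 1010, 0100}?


Comparing all pairs, minimum distance: 1
Can detect 0 errors, correct 0 errors

1


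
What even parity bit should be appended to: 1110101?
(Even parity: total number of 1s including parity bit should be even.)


Number of 1s in data: 5
Parity bit: 1

1


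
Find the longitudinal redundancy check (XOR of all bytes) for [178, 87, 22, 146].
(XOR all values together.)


XOR chain: 178 ^ 87 ^ 22 ^ 146 = 97

97


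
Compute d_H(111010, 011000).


XOR: 100010
Count of 1s: 2

2


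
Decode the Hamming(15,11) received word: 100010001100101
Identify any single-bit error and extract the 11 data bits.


Syndrome = 5: error at position 5

Data: 00001100101 (corrected bit 5)


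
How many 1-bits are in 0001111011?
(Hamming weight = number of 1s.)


Counting 1s in 0001111011

6


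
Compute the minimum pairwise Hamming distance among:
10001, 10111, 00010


Comparing all pairs, minimum distance: 2
Can detect 1 errors, correct 0 errors

2


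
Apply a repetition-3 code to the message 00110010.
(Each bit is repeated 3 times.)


Each bit -> 3 copies

000000111111000000111000


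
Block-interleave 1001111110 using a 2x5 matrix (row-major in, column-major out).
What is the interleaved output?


Matrix:
  10011
  11110
Read columns: 1101011110

1101011110


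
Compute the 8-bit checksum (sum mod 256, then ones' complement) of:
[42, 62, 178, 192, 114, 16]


Sum = 604 mod 256 = 92
Complement = 163

163


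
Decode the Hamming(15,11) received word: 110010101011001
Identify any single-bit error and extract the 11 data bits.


Syndrome = 0: no error detected

Data: 01011011001 (no errors)


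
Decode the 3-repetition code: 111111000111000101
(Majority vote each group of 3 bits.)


Groups: 111, 111, 000, 111, 000, 101
Majority votes: 110101

110101


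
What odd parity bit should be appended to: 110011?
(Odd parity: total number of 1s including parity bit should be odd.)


Number of 1s in data: 4
Parity bit: 1

1


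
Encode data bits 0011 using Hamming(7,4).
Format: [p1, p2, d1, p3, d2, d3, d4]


Parity bits: p1=1, p2=0, p3=0

1000011


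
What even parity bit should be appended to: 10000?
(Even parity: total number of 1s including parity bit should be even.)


Number of 1s in data: 1
Parity bit: 1

1


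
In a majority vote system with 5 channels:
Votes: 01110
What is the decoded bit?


Ones: 3 out of 5
Threshold: 3

1 (3/5 voted 1)


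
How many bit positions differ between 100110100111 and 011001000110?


XOR: 111111100001
Count of 1s: 8

8


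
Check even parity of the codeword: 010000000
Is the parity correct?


Number of 1s: 1

No, parity error (1 ones)


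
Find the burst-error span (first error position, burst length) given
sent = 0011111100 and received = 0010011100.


XOR: 0001100000

Burst at position 3, length 2


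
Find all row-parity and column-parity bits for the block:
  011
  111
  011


Row parities: 010
Column parities: 111

Row P: 010, Col P: 111, Corner: 1


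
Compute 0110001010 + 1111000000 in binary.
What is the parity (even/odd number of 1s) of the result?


0110001010 = 394
1111000000 = 960
Sum = 1354 = 10101001010
1s count = 5

odd parity (5 ones in 10101001010)


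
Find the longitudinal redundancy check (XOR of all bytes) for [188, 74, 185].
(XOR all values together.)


XOR chain: 188 ^ 74 ^ 185 = 79

79


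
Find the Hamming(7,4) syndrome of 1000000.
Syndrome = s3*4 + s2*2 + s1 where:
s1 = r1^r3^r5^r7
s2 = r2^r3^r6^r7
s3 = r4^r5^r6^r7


s1=1, s2=0, s3=0

Syndrome = 1 (error at position 1)


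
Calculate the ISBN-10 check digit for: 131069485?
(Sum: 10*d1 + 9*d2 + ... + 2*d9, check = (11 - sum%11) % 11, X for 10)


Weighted sum: 176
176 mod 11 = 0

Check digit: 0


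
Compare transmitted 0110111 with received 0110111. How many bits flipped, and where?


XOR: 0000000

0 errors (received matches sent)


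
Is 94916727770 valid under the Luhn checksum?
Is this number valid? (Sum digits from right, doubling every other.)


Luhn sum = 58
58 mod 10 = 8

Invalid (Luhn sum mod 10 = 8)


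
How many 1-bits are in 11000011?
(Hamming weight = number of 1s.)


Counting 1s in 11000011

4


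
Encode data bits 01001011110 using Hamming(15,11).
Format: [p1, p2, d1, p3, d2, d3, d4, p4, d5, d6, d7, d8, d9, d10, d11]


Parity bits: p1=0, p2=0, p3=0, p4=1

000010011011110


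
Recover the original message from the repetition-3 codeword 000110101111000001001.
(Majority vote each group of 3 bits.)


Groups: 000, 110, 101, 111, 000, 001, 001
Majority votes: 0111000

0111000


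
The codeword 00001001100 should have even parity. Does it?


Number of 1s: 3

No, parity error (3 ones)


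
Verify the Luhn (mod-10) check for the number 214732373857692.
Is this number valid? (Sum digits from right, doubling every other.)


Luhn sum = 65
65 mod 10 = 5

Invalid (Luhn sum mod 10 = 5)


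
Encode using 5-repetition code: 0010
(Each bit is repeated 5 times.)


Each bit -> 5 copies

00000000001111100000


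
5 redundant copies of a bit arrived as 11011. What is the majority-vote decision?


Ones: 4 out of 5
Threshold: 3

1 (4/5 voted 1)


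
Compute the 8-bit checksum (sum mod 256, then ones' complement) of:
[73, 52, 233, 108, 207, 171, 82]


Sum = 926 mod 256 = 158
Complement = 97

97


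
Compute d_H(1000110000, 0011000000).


XOR: 1011110000
Count of 1s: 5

5


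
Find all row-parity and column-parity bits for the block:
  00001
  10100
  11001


Row parities: 101
Column parities: 01100

Row P: 101, Col P: 01100, Corner: 0


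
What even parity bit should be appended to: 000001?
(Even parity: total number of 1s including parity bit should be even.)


Number of 1s in data: 1
Parity bit: 1

1


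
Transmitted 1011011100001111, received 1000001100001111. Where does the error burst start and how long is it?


XOR: 0011010000000000

Burst at position 2, length 4


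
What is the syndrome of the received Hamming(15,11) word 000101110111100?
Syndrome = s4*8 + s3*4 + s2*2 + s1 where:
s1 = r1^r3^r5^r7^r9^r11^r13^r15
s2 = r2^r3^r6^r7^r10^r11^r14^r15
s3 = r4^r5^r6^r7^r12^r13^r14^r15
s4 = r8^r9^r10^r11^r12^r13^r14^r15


s1=1, s2=0, s3=1, s4=1

Syndrome = 13 (error at position 13)


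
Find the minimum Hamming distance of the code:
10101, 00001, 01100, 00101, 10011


Comparing all pairs, minimum distance: 1
Can detect 0 errors, correct 0 errors

1


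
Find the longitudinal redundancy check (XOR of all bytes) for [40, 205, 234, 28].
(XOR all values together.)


XOR chain: 40 ^ 205 ^ 234 ^ 28 = 19

19


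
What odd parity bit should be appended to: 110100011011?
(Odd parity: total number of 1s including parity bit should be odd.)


Number of 1s in data: 7
Parity bit: 0

0


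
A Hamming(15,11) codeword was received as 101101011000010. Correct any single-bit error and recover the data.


Syndrome = 15: error at position 15

Data: 10101000011 (corrected bit 15)


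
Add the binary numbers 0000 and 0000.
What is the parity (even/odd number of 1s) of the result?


0000 = 0
0000 = 0
Sum = 0 = 0
1s count = 0

even parity (0 ones in 0)


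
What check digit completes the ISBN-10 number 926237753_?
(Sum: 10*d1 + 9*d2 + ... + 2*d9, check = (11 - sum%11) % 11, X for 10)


Weighted sum: 272
272 mod 11 = 8

Check digit: 3


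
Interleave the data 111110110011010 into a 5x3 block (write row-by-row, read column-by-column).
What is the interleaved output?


Matrix:
  111
  110
  110
  011
  010
Read columns: 111001111110010

111001111110010


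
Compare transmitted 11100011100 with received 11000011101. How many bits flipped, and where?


XOR: 00100000001

2 error(s) at position(s): 2, 10


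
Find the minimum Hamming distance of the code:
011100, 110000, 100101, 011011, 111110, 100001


Comparing all pairs, minimum distance: 1
Can detect 0 errors, correct 0 errors

1


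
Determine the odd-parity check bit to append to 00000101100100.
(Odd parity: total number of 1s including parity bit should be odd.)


Number of 1s in data: 4
Parity bit: 1

1


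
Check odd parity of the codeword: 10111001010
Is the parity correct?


Number of 1s: 6

No, parity error (6 ones)


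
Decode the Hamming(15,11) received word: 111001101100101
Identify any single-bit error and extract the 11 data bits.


Syndrome = 0: no error detected

Data: 10111100101 (no errors)


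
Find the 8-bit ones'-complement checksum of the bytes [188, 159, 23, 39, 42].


Sum = 451 mod 256 = 195
Complement = 60

60


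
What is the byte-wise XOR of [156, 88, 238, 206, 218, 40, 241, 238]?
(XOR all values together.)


XOR chain: 156 ^ 88 ^ 238 ^ 206 ^ 218 ^ 40 ^ 241 ^ 238 = 9

9


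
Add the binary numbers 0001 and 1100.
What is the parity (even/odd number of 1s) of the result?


0001 = 1
1100 = 12
Sum = 13 = 1101
1s count = 3

odd parity (3 ones in 1101)


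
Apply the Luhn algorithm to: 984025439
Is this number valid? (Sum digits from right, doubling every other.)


Luhn sum = 42
42 mod 10 = 2

Invalid (Luhn sum mod 10 = 2)


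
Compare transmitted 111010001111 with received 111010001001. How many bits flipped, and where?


XOR: 000000000110

2 error(s) at position(s): 9, 10


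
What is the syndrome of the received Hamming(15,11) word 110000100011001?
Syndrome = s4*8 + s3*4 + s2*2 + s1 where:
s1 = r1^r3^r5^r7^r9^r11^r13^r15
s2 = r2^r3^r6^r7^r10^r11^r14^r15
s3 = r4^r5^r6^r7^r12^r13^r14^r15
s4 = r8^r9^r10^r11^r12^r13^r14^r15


s1=0, s2=0, s3=1, s4=1

Syndrome = 12 (error at position 12)


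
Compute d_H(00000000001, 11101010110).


XOR: 11101010111
Count of 1s: 8

8


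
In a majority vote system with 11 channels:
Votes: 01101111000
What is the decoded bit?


Ones: 6 out of 11
Threshold: 6

1 (6/11 voted 1)


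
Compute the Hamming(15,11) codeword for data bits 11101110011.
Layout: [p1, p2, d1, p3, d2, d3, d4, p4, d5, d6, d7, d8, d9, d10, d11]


Parity bits: p1=1, p2=0, p3=0, p4=1

101011011110011


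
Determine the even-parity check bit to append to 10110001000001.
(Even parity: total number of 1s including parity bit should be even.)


Number of 1s in data: 5
Parity bit: 1

1


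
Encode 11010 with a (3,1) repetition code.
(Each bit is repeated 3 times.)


Each bit -> 3 copies

111111000111000


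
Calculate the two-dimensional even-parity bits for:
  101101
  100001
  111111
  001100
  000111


Row parities: 00001
Column parities: 111000

Row P: 00001, Col P: 111000, Corner: 1


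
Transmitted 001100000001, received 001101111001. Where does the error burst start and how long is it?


XOR: 000001111000

Burst at position 5, length 4


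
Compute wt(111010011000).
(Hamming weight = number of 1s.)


Counting 1s in 111010011000

6


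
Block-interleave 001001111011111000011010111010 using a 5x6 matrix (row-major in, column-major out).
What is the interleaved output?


Matrix:
  001001
  111011
  111000
  011010
  111010
Read columns: 011010111111111000000101111000

011010111111111000000101111000


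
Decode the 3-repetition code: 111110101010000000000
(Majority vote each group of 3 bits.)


Groups: 111, 110, 101, 010, 000, 000, 000
Majority votes: 1110000

1110000


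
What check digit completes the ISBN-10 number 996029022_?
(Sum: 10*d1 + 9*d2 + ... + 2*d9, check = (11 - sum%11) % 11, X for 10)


Weighted sum: 286
286 mod 11 = 0

Check digit: 0


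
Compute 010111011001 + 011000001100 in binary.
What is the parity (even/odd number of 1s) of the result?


010111011001 = 1497
011000001100 = 1548
Sum = 3045 = 101111100101
1s count = 8

even parity (8 ones in 101111100101)


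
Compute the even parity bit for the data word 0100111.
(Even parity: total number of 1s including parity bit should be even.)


Number of 1s in data: 4
Parity bit: 0

0


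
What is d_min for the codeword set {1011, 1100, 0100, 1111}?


Comparing all pairs, minimum distance: 1
Can detect 0 errors, correct 0 errors

1


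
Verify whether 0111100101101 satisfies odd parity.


Number of 1s: 8

No, parity error (8 ones)


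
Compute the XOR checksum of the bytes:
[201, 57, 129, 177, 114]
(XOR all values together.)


XOR chain: 201 ^ 57 ^ 129 ^ 177 ^ 114 = 178

178


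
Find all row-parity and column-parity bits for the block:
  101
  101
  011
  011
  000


Row parities: 00000
Column parities: 000

Row P: 00000, Col P: 000, Corner: 0


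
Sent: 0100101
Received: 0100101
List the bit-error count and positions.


XOR: 0000000

0 errors (received matches sent)


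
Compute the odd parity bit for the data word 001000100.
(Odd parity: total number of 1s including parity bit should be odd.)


Number of 1s in data: 2
Parity bit: 1

1


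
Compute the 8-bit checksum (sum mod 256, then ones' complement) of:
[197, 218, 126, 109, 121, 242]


Sum = 1013 mod 256 = 245
Complement = 10

10


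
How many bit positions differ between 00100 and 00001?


XOR: 00101
Count of 1s: 2

2


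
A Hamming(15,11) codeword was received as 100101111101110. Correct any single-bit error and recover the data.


Syndrome = 0: no error detected

Data: 00111101110 (no errors)


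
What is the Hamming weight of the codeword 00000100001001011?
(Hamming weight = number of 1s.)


Counting 1s in 00000100001001011

5


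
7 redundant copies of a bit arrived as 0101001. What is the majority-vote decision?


Ones: 3 out of 7
Threshold: 4

0 (3/7 voted 1)


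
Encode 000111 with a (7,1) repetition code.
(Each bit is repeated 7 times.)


Each bit -> 7 copies

000000000000000000000111111111111111111111


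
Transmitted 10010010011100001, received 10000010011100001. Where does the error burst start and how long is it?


XOR: 00010000000000000

Burst at position 3, length 1


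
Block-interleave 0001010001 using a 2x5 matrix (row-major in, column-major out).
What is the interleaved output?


Matrix:
  00010
  10001
Read columns: 0100001001

0100001001


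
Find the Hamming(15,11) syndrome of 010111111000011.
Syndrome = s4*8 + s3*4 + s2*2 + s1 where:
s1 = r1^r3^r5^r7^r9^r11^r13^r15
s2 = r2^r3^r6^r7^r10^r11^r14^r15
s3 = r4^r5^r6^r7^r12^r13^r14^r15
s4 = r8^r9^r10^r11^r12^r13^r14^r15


s1=0, s2=1, s3=0, s4=0

Syndrome = 2 (error at position 2)


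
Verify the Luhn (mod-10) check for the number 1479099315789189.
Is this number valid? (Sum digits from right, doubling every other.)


Luhn sum = 87
87 mod 10 = 7

Invalid (Luhn sum mod 10 = 7)


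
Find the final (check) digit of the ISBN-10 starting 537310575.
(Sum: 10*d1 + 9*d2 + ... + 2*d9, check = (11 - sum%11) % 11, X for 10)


Weighted sum: 211
211 mod 11 = 2

Check digit: 9


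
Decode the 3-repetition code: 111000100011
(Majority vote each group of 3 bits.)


Groups: 111, 000, 100, 011
Majority votes: 1001

1001
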